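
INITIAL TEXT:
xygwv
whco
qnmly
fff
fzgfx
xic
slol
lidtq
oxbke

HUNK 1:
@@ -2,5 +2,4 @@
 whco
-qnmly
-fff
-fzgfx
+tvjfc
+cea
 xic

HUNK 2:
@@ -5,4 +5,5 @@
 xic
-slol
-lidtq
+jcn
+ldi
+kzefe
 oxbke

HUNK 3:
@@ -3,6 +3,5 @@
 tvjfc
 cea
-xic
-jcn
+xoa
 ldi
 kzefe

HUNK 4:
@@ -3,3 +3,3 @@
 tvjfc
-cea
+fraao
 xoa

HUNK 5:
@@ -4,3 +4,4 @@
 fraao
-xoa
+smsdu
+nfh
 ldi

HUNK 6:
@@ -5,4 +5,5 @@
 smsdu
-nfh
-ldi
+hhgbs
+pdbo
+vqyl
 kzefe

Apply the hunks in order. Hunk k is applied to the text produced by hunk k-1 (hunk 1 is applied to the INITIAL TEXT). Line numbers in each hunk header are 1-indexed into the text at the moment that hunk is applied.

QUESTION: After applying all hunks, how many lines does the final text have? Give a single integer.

Answer: 10

Derivation:
Hunk 1: at line 2 remove [qnmly,fff,fzgfx] add [tvjfc,cea] -> 8 lines: xygwv whco tvjfc cea xic slol lidtq oxbke
Hunk 2: at line 5 remove [slol,lidtq] add [jcn,ldi,kzefe] -> 9 lines: xygwv whco tvjfc cea xic jcn ldi kzefe oxbke
Hunk 3: at line 3 remove [xic,jcn] add [xoa] -> 8 lines: xygwv whco tvjfc cea xoa ldi kzefe oxbke
Hunk 4: at line 3 remove [cea] add [fraao] -> 8 lines: xygwv whco tvjfc fraao xoa ldi kzefe oxbke
Hunk 5: at line 4 remove [xoa] add [smsdu,nfh] -> 9 lines: xygwv whco tvjfc fraao smsdu nfh ldi kzefe oxbke
Hunk 6: at line 5 remove [nfh,ldi] add [hhgbs,pdbo,vqyl] -> 10 lines: xygwv whco tvjfc fraao smsdu hhgbs pdbo vqyl kzefe oxbke
Final line count: 10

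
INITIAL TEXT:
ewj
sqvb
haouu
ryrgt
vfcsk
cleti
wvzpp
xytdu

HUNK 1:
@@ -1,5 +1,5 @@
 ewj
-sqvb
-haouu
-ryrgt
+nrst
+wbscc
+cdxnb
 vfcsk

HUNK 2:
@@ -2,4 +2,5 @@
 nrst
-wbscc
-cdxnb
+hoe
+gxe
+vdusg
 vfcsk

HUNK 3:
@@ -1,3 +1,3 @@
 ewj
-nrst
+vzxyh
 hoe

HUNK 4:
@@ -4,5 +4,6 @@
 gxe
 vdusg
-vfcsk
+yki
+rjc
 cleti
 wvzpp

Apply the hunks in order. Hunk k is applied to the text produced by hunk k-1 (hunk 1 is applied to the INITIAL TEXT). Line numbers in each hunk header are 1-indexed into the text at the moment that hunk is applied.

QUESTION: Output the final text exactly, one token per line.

Hunk 1: at line 1 remove [sqvb,haouu,ryrgt] add [nrst,wbscc,cdxnb] -> 8 lines: ewj nrst wbscc cdxnb vfcsk cleti wvzpp xytdu
Hunk 2: at line 2 remove [wbscc,cdxnb] add [hoe,gxe,vdusg] -> 9 lines: ewj nrst hoe gxe vdusg vfcsk cleti wvzpp xytdu
Hunk 3: at line 1 remove [nrst] add [vzxyh] -> 9 lines: ewj vzxyh hoe gxe vdusg vfcsk cleti wvzpp xytdu
Hunk 4: at line 4 remove [vfcsk] add [yki,rjc] -> 10 lines: ewj vzxyh hoe gxe vdusg yki rjc cleti wvzpp xytdu

Answer: ewj
vzxyh
hoe
gxe
vdusg
yki
rjc
cleti
wvzpp
xytdu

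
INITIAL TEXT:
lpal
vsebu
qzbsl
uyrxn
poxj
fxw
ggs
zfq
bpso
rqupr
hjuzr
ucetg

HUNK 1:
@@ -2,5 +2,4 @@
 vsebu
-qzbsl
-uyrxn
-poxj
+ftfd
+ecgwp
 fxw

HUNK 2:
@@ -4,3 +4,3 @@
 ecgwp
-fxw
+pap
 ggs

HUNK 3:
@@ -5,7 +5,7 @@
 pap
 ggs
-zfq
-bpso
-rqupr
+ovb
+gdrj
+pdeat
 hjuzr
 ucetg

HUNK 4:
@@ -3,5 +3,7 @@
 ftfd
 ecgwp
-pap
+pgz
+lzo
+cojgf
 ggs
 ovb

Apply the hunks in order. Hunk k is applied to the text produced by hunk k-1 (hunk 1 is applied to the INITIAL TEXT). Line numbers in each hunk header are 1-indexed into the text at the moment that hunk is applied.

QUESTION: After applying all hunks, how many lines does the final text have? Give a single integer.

Answer: 13

Derivation:
Hunk 1: at line 2 remove [qzbsl,uyrxn,poxj] add [ftfd,ecgwp] -> 11 lines: lpal vsebu ftfd ecgwp fxw ggs zfq bpso rqupr hjuzr ucetg
Hunk 2: at line 4 remove [fxw] add [pap] -> 11 lines: lpal vsebu ftfd ecgwp pap ggs zfq bpso rqupr hjuzr ucetg
Hunk 3: at line 5 remove [zfq,bpso,rqupr] add [ovb,gdrj,pdeat] -> 11 lines: lpal vsebu ftfd ecgwp pap ggs ovb gdrj pdeat hjuzr ucetg
Hunk 4: at line 3 remove [pap] add [pgz,lzo,cojgf] -> 13 lines: lpal vsebu ftfd ecgwp pgz lzo cojgf ggs ovb gdrj pdeat hjuzr ucetg
Final line count: 13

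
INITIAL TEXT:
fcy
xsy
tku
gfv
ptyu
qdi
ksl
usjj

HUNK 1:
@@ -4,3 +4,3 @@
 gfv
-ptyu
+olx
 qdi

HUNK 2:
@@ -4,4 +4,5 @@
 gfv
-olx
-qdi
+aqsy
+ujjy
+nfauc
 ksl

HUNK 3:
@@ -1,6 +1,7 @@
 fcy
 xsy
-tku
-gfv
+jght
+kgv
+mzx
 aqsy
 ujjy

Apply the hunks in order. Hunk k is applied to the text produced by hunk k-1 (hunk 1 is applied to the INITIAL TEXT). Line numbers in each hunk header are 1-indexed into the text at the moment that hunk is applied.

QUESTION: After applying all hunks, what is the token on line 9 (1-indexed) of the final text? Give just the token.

Answer: ksl

Derivation:
Hunk 1: at line 4 remove [ptyu] add [olx] -> 8 lines: fcy xsy tku gfv olx qdi ksl usjj
Hunk 2: at line 4 remove [olx,qdi] add [aqsy,ujjy,nfauc] -> 9 lines: fcy xsy tku gfv aqsy ujjy nfauc ksl usjj
Hunk 3: at line 1 remove [tku,gfv] add [jght,kgv,mzx] -> 10 lines: fcy xsy jght kgv mzx aqsy ujjy nfauc ksl usjj
Final line 9: ksl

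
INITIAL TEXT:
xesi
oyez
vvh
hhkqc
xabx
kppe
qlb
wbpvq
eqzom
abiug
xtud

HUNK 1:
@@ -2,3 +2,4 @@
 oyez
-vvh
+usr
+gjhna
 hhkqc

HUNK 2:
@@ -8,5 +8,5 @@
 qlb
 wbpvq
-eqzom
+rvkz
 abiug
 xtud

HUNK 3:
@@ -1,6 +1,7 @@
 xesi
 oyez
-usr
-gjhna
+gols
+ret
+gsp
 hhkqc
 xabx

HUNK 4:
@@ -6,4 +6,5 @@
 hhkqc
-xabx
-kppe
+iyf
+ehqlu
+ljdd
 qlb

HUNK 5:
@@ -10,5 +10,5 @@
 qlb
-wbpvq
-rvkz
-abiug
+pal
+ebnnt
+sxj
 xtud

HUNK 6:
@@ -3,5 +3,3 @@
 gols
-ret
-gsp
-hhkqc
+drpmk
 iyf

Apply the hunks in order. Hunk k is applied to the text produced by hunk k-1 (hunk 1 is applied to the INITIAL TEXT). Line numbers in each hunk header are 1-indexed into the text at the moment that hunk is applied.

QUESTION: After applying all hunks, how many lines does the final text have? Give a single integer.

Hunk 1: at line 2 remove [vvh] add [usr,gjhna] -> 12 lines: xesi oyez usr gjhna hhkqc xabx kppe qlb wbpvq eqzom abiug xtud
Hunk 2: at line 8 remove [eqzom] add [rvkz] -> 12 lines: xesi oyez usr gjhna hhkqc xabx kppe qlb wbpvq rvkz abiug xtud
Hunk 3: at line 1 remove [usr,gjhna] add [gols,ret,gsp] -> 13 lines: xesi oyez gols ret gsp hhkqc xabx kppe qlb wbpvq rvkz abiug xtud
Hunk 4: at line 6 remove [xabx,kppe] add [iyf,ehqlu,ljdd] -> 14 lines: xesi oyez gols ret gsp hhkqc iyf ehqlu ljdd qlb wbpvq rvkz abiug xtud
Hunk 5: at line 10 remove [wbpvq,rvkz,abiug] add [pal,ebnnt,sxj] -> 14 lines: xesi oyez gols ret gsp hhkqc iyf ehqlu ljdd qlb pal ebnnt sxj xtud
Hunk 6: at line 3 remove [ret,gsp,hhkqc] add [drpmk] -> 12 lines: xesi oyez gols drpmk iyf ehqlu ljdd qlb pal ebnnt sxj xtud
Final line count: 12

Answer: 12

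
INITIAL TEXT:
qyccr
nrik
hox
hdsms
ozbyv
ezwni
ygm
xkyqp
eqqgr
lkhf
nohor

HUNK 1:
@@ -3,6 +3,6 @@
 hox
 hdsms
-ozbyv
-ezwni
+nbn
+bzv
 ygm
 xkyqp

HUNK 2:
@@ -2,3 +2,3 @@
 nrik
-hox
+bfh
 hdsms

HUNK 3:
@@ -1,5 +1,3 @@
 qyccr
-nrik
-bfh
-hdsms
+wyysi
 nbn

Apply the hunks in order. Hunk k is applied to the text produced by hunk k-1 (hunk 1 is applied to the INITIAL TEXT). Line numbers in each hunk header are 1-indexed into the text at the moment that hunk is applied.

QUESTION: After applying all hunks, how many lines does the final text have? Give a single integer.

Answer: 9

Derivation:
Hunk 1: at line 3 remove [ozbyv,ezwni] add [nbn,bzv] -> 11 lines: qyccr nrik hox hdsms nbn bzv ygm xkyqp eqqgr lkhf nohor
Hunk 2: at line 2 remove [hox] add [bfh] -> 11 lines: qyccr nrik bfh hdsms nbn bzv ygm xkyqp eqqgr lkhf nohor
Hunk 3: at line 1 remove [nrik,bfh,hdsms] add [wyysi] -> 9 lines: qyccr wyysi nbn bzv ygm xkyqp eqqgr lkhf nohor
Final line count: 9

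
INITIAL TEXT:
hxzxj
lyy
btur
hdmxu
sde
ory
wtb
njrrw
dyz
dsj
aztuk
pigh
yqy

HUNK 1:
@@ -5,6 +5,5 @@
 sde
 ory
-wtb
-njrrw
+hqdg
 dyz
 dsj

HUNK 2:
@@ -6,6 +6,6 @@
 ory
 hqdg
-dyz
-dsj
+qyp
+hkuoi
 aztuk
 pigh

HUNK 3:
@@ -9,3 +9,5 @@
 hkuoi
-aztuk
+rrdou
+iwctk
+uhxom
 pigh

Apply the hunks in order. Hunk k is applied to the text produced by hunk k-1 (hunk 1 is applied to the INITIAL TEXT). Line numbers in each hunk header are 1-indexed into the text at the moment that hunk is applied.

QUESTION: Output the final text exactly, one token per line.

Answer: hxzxj
lyy
btur
hdmxu
sde
ory
hqdg
qyp
hkuoi
rrdou
iwctk
uhxom
pigh
yqy

Derivation:
Hunk 1: at line 5 remove [wtb,njrrw] add [hqdg] -> 12 lines: hxzxj lyy btur hdmxu sde ory hqdg dyz dsj aztuk pigh yqy
Hunk 2: at line 6 remove [dyz,dsj] add [qyp,hkuoi] -> 12 lines: hxzxj lyy btur hdmxu sde ory hqdg qyp hkuoi aztuk pigh yqy
Hunk 3: at line 9 remove [aztuk] add [rrdou,iwctk,uhxom] -> 14 lines: hxzxj lyy btur hdmxu sde ory hqdg qyp hkuoi rrdou iwctk uhxom pigh yqy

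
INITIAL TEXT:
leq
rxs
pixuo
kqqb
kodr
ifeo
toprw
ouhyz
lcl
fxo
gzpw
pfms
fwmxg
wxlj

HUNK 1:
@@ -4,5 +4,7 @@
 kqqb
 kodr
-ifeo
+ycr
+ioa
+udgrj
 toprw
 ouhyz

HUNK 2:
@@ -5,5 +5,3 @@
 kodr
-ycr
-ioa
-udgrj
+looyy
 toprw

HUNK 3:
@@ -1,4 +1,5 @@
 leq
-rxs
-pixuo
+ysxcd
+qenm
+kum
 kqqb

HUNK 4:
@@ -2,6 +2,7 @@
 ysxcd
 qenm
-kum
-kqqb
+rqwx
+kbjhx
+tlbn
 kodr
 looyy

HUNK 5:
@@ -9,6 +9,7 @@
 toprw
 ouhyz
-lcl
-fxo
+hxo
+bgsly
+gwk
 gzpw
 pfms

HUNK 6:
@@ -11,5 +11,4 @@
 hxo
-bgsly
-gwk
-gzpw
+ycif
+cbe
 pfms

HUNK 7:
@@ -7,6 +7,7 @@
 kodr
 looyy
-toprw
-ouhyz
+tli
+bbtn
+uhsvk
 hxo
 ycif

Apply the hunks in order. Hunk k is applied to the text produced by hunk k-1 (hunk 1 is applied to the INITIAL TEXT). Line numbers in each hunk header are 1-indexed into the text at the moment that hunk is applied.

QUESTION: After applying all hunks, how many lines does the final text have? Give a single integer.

Answer: 17

Derivation:
Hunk 1: at line 4 remove [ifeo] add [ycr,ioa,udgrj] -> 16 lines: leq rxs pixuo kqqb kodr ycr ioa udgrj toprw ouhyz lcl fxo gzpw pfms fwmxg wxlj
Hunk 2: at line 5 remove [ycr,ioa,udgrj] add [looyy] -> 14 lines: leq rxs pixuo kqqb kodr looyy toprw ouhyz lcl fxo gzpw pfms fwmxg wxlj
Hunk 3: at line 1 remove [rxs,pixuo] add [ysxcd,qenm,kum] -> 15 lines: leq ysxcd qenm kum kqqb kodr looyy toprw ouhyz lcl fxo gzpw pfms fwmxg wxlj
Hunk 4: at line 2 remove [kum,kqqb] add [rqwx,kbjhx,tlbn] -> 16 lines: leq ysxcd qenm rqwx kbjhx tlbn kodr looyy toprw ouhyz lcl fxo gzpw pfms fwmxg wxlj
Hunk 5: at line 9 remove [lcl,fxo] add [hxo,bgsly,gwk] -> 17 lines: leq ysxcd qenm rqwx kbjhx tlbn kodr looyy toprw ouhyz hxo bgsly gwk gzpw pfms fwmxg wxlj
Hunk 6: at line 11 remove [bgsly,gwk,gzpw] add [ycif,cbe] -> 16 lines: leq ysxcd qenm rqwx kbjhx tlbn kodr looyy toprw ouhyz hxo ycif cbe pfms fwmxg wxlj
Hunk 7: at line 7 remove [toprw,ouhyz] add [tli,bbtn,uhsvk] -> 17 lines: leq ysxcd qenm rqwx kbjhx tlbn kodr looyy tli bbtn uhsvk hxo ycif cbe pfms fwmxg wxlj
Final line count: 17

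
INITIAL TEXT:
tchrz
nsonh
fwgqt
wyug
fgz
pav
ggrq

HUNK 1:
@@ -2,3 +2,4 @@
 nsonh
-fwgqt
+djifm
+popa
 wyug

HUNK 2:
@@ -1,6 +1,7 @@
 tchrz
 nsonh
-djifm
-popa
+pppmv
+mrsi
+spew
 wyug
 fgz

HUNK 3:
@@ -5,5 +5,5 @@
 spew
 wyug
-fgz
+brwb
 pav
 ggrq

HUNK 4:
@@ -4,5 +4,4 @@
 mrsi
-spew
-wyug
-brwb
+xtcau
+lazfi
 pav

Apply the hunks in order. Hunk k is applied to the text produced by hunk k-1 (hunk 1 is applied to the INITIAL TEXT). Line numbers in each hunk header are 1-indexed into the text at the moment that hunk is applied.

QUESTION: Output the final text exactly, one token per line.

Answer: tchrz
nsonh
pppmv
mrsi
xtcau
lazfi
pav
ggrq

Derivation:
Hunk 1: at line 2 remove [fwgqt] add [djifm,popa] -> 8 lines: tchrz nsonh djifm popa wyug fgz pav ggrq
Hunk 2: at line 1 remove [djifm,popa] add [pppmv,mrsi,spew] -> 9 lines: tchrz nsonh pppmv mrsi spew wyug fgz pav ggrq
Hunk 3: at line 5 remove [fgz] add [brwb] -> 9 lines: tchrz nsonh pppmv mrsi spew wyug brwb pav ggrq
Hunk 4: at line 4 remove [spew,wyug,brwb] add [xtcau,lazfi] -> 8 lines: tchrz nsonh pppmv mrsi xtcau lazfi pav ggrq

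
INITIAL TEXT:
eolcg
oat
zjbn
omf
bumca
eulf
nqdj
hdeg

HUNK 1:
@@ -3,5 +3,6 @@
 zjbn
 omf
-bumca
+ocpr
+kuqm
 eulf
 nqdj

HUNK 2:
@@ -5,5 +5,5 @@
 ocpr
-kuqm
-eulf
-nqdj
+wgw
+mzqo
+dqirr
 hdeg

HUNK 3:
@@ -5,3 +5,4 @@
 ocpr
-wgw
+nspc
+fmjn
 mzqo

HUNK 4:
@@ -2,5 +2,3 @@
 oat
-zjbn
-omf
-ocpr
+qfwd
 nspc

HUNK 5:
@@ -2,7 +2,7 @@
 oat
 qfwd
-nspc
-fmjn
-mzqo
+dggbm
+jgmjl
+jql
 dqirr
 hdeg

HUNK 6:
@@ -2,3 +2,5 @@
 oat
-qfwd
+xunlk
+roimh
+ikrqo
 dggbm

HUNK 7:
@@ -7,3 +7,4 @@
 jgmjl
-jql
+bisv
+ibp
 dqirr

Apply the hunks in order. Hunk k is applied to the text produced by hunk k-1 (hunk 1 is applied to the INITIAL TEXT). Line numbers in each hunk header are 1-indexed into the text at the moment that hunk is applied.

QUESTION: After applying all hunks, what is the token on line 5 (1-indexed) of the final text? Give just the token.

Hunk 1: at line 3 remove [bumca] add [ocpr,kuqm] -> 9 lines: eolcg oat zjbn omf ocpr kuqm eulf nqdj hdeg
Hunk 2: at line 5 remove [kuqm,eulf,nqdj] add [wgw,mzqo,dqirr] -> 9 lines: eolcg oat zjbn omf ocpr wgw mzqo dqirr hdeg
Hunk 3: at line 5 remove [wgw] add [nspc,fmjn] -> 10 lines: eolcg oat zjbn omf ocpr nspc fmjn mzqo dqirr hdeg
Hunk 4: at line 2 remove [zjbn,omf,ocpr] add [qfwd] -> 8 lines: eolcg oat qfwd nspc fmjn mzqo dqirr hdeg
Hunk 5: at line 2 remove [nspc,fmjn,mzqo] add [dggbm,jgmjl,jql] -> 8 lines: eolcg oat qfwd dggbm jgmjl jql dqirr hdeg
Hunk 6: at line 2 remove [qfwd] add [xunlk,roimh,ikrqo] -> 10 lines: eolcg oat xunlk roimh ikrqo dggbm jgmjl jql dqirr hdeg
Hunk 7: at line 7 remove [jql] add [bisv,ibp] -> 11 lines: eolcg oat xunlk roimh ikrqo dggbm jgmjl bisv ibp dqirr hdeg
Final line 5: ikrqo

Answer: ikrqo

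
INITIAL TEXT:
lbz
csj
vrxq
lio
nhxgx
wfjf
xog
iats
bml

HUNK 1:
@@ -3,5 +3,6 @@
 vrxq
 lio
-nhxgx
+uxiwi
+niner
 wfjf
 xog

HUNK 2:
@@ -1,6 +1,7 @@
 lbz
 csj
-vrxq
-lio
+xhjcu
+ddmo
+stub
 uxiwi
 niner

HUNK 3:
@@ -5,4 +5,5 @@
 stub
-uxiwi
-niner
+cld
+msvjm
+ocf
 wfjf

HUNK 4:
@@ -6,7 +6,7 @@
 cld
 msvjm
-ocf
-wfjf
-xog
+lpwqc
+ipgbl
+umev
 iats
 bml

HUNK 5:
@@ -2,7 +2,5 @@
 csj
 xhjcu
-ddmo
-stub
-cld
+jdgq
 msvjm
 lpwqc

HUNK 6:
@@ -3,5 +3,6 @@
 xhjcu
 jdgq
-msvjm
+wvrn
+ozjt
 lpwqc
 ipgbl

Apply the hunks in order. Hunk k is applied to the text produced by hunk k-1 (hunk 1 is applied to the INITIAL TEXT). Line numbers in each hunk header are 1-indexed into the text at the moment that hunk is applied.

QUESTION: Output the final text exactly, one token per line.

Answer: lbz
csj
xhjcu
jdgq
wvrn
ozjt
lpwqc
ipgbl
umev
iats
bml

Derivation:
Hunk 1: at line 3 remove [nhxgx] add [uxiwi,niner] -> 10 lines: lbz csj vrxq lio uxiwi niner wfjf xog iats bml
Hunk 2: at line 1 remove [vrxq,lio] add [xhjcu,ddmo,stub] -> 11 lines: lbz csj xhjcu ddmo stub uxiwi niner wfjf xog iats bml
Hunk 3: at line 5 remove [uxiwi,niner] add [cld,msvjm,ocf] -> 12 lines: lbz csj xhjcu ddmo stub cld msvjm ocf wfjf xog iats bml
Hunk 4: at line 6 remove [ocf,wfjf,xog] add [lpwqc,ipgbl,umev] -> 12 lines: lbz csj xhjcu ddmo stub cld msvjm lpwqc ipgbl umev iats bml
Hunk 5: at line 2 remove [ddmo,stub,cld] add [jdgq] -> 10 lines: lbz csj xhjcu jdgq msvjm lpwqc ipgbl umev iats bml
Hunk 6: at line 3 remove [msvjm] add [wvrn,ozjt] -> 11 lines: lbz csj xhjcu jdgq wvrn ozjt lpwqc ipgbl umev iats bml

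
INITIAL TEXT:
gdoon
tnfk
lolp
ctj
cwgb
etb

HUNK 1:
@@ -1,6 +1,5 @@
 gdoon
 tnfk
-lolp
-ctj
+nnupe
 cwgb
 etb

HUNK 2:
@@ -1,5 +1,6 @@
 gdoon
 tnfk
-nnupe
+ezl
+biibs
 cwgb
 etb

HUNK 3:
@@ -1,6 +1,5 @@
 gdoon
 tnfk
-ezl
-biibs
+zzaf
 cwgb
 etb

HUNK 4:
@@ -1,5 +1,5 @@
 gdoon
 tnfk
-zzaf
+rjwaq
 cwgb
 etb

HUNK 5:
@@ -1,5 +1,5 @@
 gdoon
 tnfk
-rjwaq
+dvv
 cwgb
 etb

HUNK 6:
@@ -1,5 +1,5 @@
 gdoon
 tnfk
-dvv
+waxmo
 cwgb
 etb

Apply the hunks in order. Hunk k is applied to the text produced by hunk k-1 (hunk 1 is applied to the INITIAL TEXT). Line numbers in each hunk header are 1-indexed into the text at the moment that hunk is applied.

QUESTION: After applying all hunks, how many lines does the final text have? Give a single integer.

Hunk 1: at line 1 remove [lolp,ctj] add [nnupe] -> 5 lines: gdoon tnfk nnupe cwgb etb
Hunk 2: at line 1 remove [nnupe] add [ezl,biibs] -> 6 lines: gdoon tnfk ezl biibs cwgb etb
Hunk 3: at line 1 remove [ezl,biibs] add [zzaf] -> 5 lines: gdoon tnfk zzaf cwgb etb
Hunk 4: at line 1 remove [zzaf] add [rjwaq] -> 5 lines: gdoon tnfk rjwaq cwgb etb
Hunk 5: at line 1 remove [rjwaq] add [dvv] -> 5 lines: gdoon tnfk dvv cwgb etb
Hunk 6: at line 1 remove [dvv] add [waxmo] -> 5 lines: gdoon tnfk waxmo cwgb etb
Final line count: 5

Answer: 5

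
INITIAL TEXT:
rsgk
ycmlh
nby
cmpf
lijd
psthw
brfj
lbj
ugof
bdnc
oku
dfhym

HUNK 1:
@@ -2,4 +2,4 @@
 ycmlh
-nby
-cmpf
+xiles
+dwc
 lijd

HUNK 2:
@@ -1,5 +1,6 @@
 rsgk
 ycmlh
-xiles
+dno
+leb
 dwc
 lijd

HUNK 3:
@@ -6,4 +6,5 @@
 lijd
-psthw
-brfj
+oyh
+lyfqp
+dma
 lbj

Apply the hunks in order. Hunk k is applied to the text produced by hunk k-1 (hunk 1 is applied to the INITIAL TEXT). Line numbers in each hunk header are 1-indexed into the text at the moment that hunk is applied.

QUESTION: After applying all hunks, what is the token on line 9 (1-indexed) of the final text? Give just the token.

Hunk 1: at line 2 remove [nby,cmpf] add [xiles,dwc] -> 12 lines: rsgk ycmlh xiles dwc lijd psthw brfj lbj ugof bdnc oku dfhym
Hunk 2: at line 1 remove [xiles] add [dno,leb] -> 13 lines: rsgk ycmlh dno leb dwc lijd psthw brfj lbj ugof bdnc oku dfhym
Hunk 3: at line 6 remove [psthw,brfj] add [oyh,lyfqp,dma] -> 14 lines: rsgk ycmlh dno leb dwc lijd oyh lyfqp dma lbj ugof bdnc oku dfhym
Final line 9: dma

Answer: dma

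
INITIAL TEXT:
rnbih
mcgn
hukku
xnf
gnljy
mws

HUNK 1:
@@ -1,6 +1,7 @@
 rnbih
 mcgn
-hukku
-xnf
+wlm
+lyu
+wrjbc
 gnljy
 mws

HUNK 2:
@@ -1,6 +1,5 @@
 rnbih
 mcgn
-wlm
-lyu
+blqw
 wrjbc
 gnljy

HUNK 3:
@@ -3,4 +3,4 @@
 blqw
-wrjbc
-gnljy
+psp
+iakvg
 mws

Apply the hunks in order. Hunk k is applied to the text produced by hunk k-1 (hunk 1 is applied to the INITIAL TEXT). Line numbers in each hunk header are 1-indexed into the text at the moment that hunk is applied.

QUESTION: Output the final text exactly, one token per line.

Answer: rnbih
mcgn
blqw
psp
iakvg
mws

Derivation:
Hunk 1: at line 1 remove [hukku,xnf] add [wlm,lyu,wrjbc] -> 7 lines: rnbih mcgn wlm lyu wrjbc gnljy mws
Hunk 2: at line 1 remove [wlm,lyu] add [blqw] -> 6 lines: rnbih mcgn blqw wrjbc gnljy mws
Hunk 3: at line 3 remove [wrjbc,gnljy] add [psp,iakvg] -> 6 lines: rnbih mcgn blqw psp iakvg mws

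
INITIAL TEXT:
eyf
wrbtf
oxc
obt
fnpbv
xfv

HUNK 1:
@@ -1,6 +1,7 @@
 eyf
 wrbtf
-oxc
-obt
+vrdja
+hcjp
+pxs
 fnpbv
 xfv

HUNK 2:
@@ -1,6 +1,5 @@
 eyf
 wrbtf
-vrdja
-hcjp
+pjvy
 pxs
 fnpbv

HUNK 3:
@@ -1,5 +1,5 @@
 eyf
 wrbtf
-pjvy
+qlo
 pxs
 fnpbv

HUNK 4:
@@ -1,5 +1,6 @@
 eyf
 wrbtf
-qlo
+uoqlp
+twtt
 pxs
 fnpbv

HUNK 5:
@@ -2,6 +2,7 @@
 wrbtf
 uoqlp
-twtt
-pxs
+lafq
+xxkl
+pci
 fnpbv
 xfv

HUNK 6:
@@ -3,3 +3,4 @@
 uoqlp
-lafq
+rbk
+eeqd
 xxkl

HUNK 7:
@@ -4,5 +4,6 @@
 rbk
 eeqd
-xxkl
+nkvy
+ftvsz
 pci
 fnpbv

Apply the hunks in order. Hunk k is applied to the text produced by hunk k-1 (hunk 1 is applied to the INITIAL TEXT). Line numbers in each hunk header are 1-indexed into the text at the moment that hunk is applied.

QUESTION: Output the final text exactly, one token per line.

Answer: eyf
wrbtf
uoqlp
rbk
eeqd
nkvy
ftvsz
pci
fnpbv
xfv

Derivation:
Hunk 1: at line 1 remove [oxc,obt] add [vrdja,hcjp,pxs] -> 7 lines: eyf wrbtf vrdja hcjp pxs fnpbv xfv
Hunk 2: at line 1 remove [vrdja,hcjp] add [pjvy] -> 6 lines: eyf wrbtf pjvy pxs fnpbv xfv
Hunk 3: at line 1 remove [pjvy] add [qlo] -> 6 lines: eyf wrbtf qlo pxs fnpbv xfv
Hunk 4: at line 1 remove [qlo] add [uoqlp,twtt] -> 7 lines: eyf wrbtf uoqlp twtt pxs fnpbv xfv
Hunk 5: at line 2 remove [twtt,pxs] add [lafq,xxkl,pci] -> 8 lines: eyf wrbtf uoqlp lafq xxkl pci fnpbv xfv
Hunk 6: at line 3 remove [lafq] add [rbk,eeqd] -> 9 lines: eyf wrbtf uoqlp rbk eeqd xxkl pci fnpbv xfv
Hunk 7: at line 4 remove [xxkl] add [nkvy,ftvsz] -> 10 lines: eyf wrbtf uoqlp rbk eeqd nkvy ftvsz pci fnpbv xfv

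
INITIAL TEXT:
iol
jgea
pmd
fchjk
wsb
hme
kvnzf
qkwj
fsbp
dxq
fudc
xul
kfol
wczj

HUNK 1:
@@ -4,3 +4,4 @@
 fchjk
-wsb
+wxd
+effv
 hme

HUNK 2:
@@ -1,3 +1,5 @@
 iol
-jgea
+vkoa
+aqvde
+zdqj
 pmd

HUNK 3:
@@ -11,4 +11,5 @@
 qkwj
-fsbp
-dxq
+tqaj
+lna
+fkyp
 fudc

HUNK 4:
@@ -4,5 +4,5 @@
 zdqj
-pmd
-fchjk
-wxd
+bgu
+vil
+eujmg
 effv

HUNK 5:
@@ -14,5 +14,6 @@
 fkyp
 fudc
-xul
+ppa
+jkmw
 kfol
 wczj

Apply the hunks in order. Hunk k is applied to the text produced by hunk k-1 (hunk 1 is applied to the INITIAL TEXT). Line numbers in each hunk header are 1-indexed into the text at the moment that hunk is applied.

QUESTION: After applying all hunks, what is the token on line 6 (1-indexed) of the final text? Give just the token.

Answer: vil

Derivation:
Hunk 1: at line 4 remove [wsb] add [wxd,effv] -> 15 lines: iol jgea pmd fchjk wxd effv hme kvnzf qkwj fsbp dxq fudc xul kfol wczj
Hunk 2: at line 1 remove [jgea] add [vkoa,aqvde,zdqj] -> 17 lines: iol vkoa aqvde zdqj pmd fchjk wxd effv hme kvnzf qkwj fsbp dxq fudc xul kfol wczj
Hunk 3: at line 11 remove [fsbp,dxq] add [tqaj,lna,fkyp] -> 18 lines: iol vkoa aqvde zdqj pmd fchjk wxd effv hme kvnzf qkwj tqaj lna fkyp fudc xul kfol wczj
Hunk 4: at line 4 remove [pmd,fchjk,wxd] add [bgu,vil,eujmg] -> 18 lines: iol vkoa aqvde zdqj bgu vil eujmg effv hme kvnzf qkwj tqaj lna fkyp fudc xul kfol wczj
Hunk 5: at line 14 remove [xul] add [ppa,jkmw] -> 19 lines: iol vkoa aqvde zdqj bgu vil eujmg effv hme kvnzf qkwj tqaj lna fkyp fudc ppa jkmw kfol wczj
Final line 6: vil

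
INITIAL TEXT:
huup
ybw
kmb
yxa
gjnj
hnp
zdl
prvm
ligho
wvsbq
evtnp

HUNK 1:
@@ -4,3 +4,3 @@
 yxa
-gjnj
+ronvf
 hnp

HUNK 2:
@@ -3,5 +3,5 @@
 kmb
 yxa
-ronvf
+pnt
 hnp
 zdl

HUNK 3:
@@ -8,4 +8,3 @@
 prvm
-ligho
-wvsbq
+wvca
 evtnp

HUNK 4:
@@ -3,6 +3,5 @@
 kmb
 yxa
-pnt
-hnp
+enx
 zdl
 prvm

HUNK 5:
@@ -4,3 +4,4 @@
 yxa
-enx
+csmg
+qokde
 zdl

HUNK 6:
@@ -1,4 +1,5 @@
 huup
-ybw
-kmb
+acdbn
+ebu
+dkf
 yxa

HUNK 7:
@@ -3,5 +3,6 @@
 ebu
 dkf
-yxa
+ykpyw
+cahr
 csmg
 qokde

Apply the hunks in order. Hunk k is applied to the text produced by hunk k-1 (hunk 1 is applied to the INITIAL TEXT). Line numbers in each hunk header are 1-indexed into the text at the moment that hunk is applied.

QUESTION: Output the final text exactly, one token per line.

Answer: huup
acdbn
ebu
dkf
ykpyw
cahr
csmg
qokde
zdl
prvm
wvca
evtnp

Derivation:
Hunk 1: at line 4 remove [gjnj] add [ronvf] -> 11 lines: huup ybw kmb yxa ronvf hnp zdl prvm ligho wvsbq evtnp
Hunk 2: at line 3 remove [ronvf] add [pnt] -> 11 lines: huup ybw kmb yxa pnt hnp zdl prvm ligho wvsbq evtnp
Hunk 3: at line 8 remove [ligho,wvsbq] add [wvca] -> 10 lines: huup ybw kmb yxa pnt hnp zdl prvm wvca evtnp
Hunk 4: at line 3 remove [pnt,hnp] add [enx] -> 9 lines: huup ybw kmb yxa enx zdl prvm wvca evtnp
Hunk 5: at line 4 remove [enx] add [csmg,qokde] -> 10 lines: huup ybw kmb yxa csmg qokde zdl prvm wvca evtnp
Hunk 6: at line 1 remove [ybw,kmb] add [acdbn,ebu,dkf] -> 11 lines: huup acdbn ebu dkf yxa csmg qokde zdl prvm wvca evtnp
Hunk 7: at line 3 remove [yxa] add [ykpyw,cahr] -> 12 lines: huup acdbn ebu dkf ykpyw cahr csmg qokde zdl prvm wvca evtnp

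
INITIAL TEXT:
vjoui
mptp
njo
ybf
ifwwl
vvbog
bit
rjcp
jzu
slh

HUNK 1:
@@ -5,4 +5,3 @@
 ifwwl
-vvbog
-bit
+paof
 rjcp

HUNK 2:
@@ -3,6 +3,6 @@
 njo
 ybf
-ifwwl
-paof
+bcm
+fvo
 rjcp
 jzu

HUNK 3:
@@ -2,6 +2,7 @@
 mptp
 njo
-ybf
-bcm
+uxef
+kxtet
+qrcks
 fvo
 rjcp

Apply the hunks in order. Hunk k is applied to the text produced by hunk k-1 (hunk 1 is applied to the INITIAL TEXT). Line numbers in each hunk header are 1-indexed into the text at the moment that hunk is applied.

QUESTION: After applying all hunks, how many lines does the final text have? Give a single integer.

Answer: 10

Derivation:
Hunk 1: at line 5 remove [vvbog,bit] add [paof] -> 9 lines: vjoui mptp njo ybf ifwwl paof rjcp jzu slh
Hunk 2: at line 3 remove [ifwwl,paof] add [bcm,fvo] -> 9 lines: vjoui mptp njo ybf bcm fvo rjcp jzu slh
Hunk 3: at line 2 remove [ybf,bcm] add [uxef,kxtet,qrcks] -> 10 lines: vjoui mptp njo uxef kxtet qrcks fvo rjcp jzu slh
Final line count: 10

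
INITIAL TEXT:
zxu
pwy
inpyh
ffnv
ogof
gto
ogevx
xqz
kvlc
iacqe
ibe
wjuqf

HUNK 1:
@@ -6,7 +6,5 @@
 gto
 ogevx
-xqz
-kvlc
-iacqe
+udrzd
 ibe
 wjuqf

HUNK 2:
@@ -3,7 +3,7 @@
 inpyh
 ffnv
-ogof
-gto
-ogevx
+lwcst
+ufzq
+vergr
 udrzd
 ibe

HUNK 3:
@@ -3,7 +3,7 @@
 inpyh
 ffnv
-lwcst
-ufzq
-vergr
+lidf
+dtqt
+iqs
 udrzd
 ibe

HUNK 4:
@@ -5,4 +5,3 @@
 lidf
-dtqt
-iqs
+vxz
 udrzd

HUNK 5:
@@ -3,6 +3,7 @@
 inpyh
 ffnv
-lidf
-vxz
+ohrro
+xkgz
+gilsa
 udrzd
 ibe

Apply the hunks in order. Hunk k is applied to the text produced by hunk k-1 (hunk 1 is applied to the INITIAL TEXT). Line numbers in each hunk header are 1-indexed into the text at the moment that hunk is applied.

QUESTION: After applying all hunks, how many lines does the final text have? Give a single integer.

Hunk 1: at line 6 remove [xqz,kvlc,iacqe] add [udrzd] -> 10 lines: zxu pwy inpyh ffnv ogof gto ogevx udrzd ibe wjuqf
Hunk 2: at line 3 remove [ogof,gto,ogevx] add [lwcst,ufzq,vergr] -> 10 lines: zxu pwy inpyh ffnv lwcst ufzq vergr udrzd ibe wjuqf
Hunk 3: at line 3 remove [lwcst,ufzq,vergr] add [lidf,dtqt,iqs] -> 10 lines: zxu pwy inpyh ffnv lidf dtqt iqs udrzd ibe wjuqf
Hunk 4: at line 5 remove [dtqt,iqs] add [vxz] -> 9 lines: zxu pwy inpyh ffnv lidf vxz udrzd ibe wjuqf
Hunk 5: at line 3 remove [lidf,vxz] add [ohrro,xkgz,gilsa] -> 10 lines: zxu pwy inpyh ffnv ohrro xkgz gilsa udrzd ibe wjuqf
Final line count: 10

Answer: 10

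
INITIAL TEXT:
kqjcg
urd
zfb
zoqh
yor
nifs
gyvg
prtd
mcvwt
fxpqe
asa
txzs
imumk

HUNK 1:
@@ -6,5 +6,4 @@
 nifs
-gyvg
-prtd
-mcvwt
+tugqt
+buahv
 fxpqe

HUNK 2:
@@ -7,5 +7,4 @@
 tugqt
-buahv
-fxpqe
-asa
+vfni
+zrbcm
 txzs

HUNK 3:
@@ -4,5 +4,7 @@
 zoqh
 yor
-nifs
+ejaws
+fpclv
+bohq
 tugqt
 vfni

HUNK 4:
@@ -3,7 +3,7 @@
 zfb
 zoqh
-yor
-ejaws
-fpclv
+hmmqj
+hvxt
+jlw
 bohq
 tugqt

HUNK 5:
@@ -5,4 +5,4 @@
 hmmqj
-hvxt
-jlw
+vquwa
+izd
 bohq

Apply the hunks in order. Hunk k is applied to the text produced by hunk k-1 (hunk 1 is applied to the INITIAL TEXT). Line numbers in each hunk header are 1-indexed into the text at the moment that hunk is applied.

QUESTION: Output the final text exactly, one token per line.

Hunk 1: at line 6 remove [gyvg,prtd,mcvwt] add [tugqt,buahv] -> 12 lines: kqjcg urd zfb zoqh yor nifs tugqt buahv fxpqe asa txzs imumk
Hunk 2: at line 7 remove [buahv,fxpqe,asa] add [vfni,zrbcm] -> 11 lines: kqjcg urd zfb zoqh yor nifs tugqt vfni zrbcm txzs imumk
Hunk 3: at line 4 remove [nifs] add [ejaws,fpclv,bohq] -> 13 lines: kqjcg urd zfb zoqh yor ejaws fpclv bohq tugqt vfni zrbcm txzs imumk
Hunk 4: at line 3 remove [yor,ejaws,fpclv] add [hmmqj,hvxt,jlw] -> 13 lines: kqjcg urd zfb zoqh hmmqj hvxt jlw bohq tugqt vfni zrbcm txzs imumk
Hunk 5: at line 5 remove [hvxt,jlw] add [vquwa,izd] -> 13 lines: kqjcg urd zfb zoqh hmmqj vquwa izd bohq tugqt vfni zrbcm txzs imumk

Answer: kqjcg
urd
zfb
zoqh
hmmqj
vquwa
izd
bohq
tugqt
vfni
zrbcm
txzs
imumk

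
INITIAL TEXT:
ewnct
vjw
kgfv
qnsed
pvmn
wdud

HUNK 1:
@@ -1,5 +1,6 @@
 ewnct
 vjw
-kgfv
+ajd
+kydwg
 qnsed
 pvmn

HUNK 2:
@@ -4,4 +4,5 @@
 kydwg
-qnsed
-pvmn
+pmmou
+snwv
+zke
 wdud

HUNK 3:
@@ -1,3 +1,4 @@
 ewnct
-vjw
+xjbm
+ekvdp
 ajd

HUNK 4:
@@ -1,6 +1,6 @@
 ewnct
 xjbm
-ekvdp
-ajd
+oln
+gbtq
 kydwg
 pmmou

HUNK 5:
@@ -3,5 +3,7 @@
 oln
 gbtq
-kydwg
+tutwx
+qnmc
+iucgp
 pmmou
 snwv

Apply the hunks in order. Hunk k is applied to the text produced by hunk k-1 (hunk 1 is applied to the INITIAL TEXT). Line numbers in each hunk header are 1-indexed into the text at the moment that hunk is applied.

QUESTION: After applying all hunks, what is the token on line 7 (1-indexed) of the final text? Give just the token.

Answer: iucgp

Derivation:
Hunk 1: at line 1 remove [kgfv] add [ajd,kydwg] -> 7 lines: ewnct vjw ajd kydwg qnsed pvmn wdud
Hunk 2: at line 4 remove [qnsed,pvmn] add [pmmou,snwv,zke] -> 8 lines: ewnct vjw ajd kydwg pmmou snwv zke wdud
Hunk 3: at line 1 remove [vjw] add [xjbm,ekvdp] -> 9 lines: ewnct xjbm ekvdp ajd kydwg pmmou snwv zke wdud
Hunk 4: at line 1 remove [ekvdp,ajd] add [oln,gbtq] -> 9 lines: ewnct xjbm oln gbtq kydwg pmmou snwv zke wdud
Hunk 5: at line 3 remove [kydwg] add [tutwx,qnmc,iucgp] -> 11 lines: ewnct xjbm oln gbtq tutwx qnmc iucgp pmmou snwv zke wdud
Final line 7: iucgp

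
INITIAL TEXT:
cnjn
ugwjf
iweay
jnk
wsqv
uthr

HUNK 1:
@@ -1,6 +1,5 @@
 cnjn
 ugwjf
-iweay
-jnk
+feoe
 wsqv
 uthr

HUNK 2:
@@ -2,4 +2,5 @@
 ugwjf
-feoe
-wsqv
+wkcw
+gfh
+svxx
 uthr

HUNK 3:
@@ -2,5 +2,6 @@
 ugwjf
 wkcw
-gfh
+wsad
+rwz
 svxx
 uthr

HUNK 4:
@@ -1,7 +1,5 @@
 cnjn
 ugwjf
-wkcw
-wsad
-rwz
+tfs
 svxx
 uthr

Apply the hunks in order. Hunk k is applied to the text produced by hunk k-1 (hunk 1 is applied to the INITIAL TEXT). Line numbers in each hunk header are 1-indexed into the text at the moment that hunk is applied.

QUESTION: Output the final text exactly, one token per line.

Hunk 1: at line 1 remove [iweay,jnk] add [feoe] -> 5 lines: cnjn ugwjf feoe wsqv uthr
Hunk 2: at line 2 remove [feoe,wsqv] add [wkcw,gfh,svxx] -> 6 lines: cnjn ugwjf wkcw gfh svxx uthr
Hunk 3: at line 2 remove [gfh] add [wsad,rwz] -> 7 lines: cnjn ugwjf wkcw wsad rwz svxx uthr
Hunk 4: at line 1 remove [wkcw,wsad,rwz] add [tfs] -> 5 lines: cnjn ugwjf tfs svxx uthr

Answer: cnjn
ugwjf
tfs
svxx
uthr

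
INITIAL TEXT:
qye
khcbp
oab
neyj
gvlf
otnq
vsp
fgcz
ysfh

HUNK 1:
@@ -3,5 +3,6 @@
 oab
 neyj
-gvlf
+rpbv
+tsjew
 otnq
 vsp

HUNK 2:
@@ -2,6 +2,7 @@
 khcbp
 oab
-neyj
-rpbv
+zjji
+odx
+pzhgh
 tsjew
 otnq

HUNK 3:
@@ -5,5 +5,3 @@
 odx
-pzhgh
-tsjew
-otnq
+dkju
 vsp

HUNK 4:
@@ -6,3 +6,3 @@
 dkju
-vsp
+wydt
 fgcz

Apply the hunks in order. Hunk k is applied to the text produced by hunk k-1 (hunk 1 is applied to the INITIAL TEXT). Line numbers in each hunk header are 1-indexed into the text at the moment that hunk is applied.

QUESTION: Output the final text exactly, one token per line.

Hunk 1: at line 3 remove [gvlf] add [rpbv,tsjew] -> 10 lines: qye khcbp oab neyj rpbv tsjew otnq vsp fgcz ysfh
Hunk 2: at line 2 remove [neyj,rpbv] add [zjji,odx,pzhgh] -> 11 lines: qye khcbp oab zjji odx pzhgh tsjew otnq vsp fgcz ysfh
Hunk 3: at line 5 remove [pzhgh,tsjew,otnq] add [dkju] -> 9 lines: qye khcbp oab zjji odx dkju vsp fgcz ysfh
Hunk 4: at line 6 remove [vsp] add [wydt] -> 9 lines: qye khcbp oab zjji odx dkju wydt fgcz ysfh

Answer: qye
khcbp
oab
zjji
odx
dkju
wydt
fgcz
ysfh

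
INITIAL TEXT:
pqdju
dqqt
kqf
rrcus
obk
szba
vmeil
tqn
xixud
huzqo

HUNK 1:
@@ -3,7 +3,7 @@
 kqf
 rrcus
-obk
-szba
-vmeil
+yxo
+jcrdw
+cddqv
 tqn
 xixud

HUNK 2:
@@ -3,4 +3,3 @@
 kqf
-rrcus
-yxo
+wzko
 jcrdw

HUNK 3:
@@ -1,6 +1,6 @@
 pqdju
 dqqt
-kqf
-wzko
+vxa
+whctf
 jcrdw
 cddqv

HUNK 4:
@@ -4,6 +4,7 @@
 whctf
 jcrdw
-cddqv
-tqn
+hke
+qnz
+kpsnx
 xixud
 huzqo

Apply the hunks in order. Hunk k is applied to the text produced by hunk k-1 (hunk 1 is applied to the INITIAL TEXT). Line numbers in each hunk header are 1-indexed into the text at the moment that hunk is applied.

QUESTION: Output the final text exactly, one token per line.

Answer: pqdju
dqqt
vxa
whctf
jcrdw
hke
qnz
kpsnx
xixud
huzqo

Derivation:
Hunk 1: at line 3 remove [obk,szba,vmeil] add [yxo,jcrdw,cddqv] -> 10 lines: pqdju dqqt kqf rrcus yxo jcrdw cddqv tqn xixud huzqo
Hunk 2: at line 3 remove [rrcus,yxo] add [wzko] -> 9 lines: pqdju dqqt kqf wzko jcrdw cddqv tqn xixud huzqo
Hunk 3: at line 1 remove [kqf,wzko] add [vxa,whctf] -> 9 lines: pqdju dqqt vxa whctf jcrdw cddqv tqn xixud huzqo
Hunk 4: at line 4 remove [cddqv,tqn] add [hke,qnz,kpsnx] -> 10 lines: pqdju dqqt vxa whctf jcrdw hke qnz kpsnx xixud huzqo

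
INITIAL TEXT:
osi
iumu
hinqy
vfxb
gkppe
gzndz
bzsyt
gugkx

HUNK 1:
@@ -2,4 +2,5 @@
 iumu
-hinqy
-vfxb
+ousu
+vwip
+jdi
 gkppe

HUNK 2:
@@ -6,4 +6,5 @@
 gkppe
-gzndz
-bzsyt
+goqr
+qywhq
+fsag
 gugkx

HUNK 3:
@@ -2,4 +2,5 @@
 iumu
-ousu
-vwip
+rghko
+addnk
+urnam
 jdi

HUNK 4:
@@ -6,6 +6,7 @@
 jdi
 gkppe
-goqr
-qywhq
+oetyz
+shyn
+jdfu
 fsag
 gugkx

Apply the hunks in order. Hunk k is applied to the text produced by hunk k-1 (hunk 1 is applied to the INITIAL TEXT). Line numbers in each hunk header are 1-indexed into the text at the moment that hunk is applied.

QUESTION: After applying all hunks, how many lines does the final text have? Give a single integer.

Hunk 1: at line 2 remove [hinqy,vfxb] add [ousu,vwip,jdi] -> 9 lines: osi iumu ousu vwip jdi gkppe gzndz bzsyt gugkx
Hunk 2: at line 6 remove [gzndz,bzsyt] add [goqr,qywhq,fsag] -> 10 lines: osi iumu ousu vwip jdi gkppe goqr qywhq fsag gugkx
Hunk 3: at line 2 remove [ousu,vwip] add [rghko,addnk,urnam] -> 11 lines: osi iumu rghko addnk urnam jdi gkppe goqr qywhq fsag gugkx
Hunk 4: at line 6 remove [goqr,qywhq] add [oetyz,shyn,jdfu] -> 12 lines: osi iumu rghko addnk urnam jdi gkppe oetyz shyn jdfu fsag gugkx
Final line count: 12

Answer: 12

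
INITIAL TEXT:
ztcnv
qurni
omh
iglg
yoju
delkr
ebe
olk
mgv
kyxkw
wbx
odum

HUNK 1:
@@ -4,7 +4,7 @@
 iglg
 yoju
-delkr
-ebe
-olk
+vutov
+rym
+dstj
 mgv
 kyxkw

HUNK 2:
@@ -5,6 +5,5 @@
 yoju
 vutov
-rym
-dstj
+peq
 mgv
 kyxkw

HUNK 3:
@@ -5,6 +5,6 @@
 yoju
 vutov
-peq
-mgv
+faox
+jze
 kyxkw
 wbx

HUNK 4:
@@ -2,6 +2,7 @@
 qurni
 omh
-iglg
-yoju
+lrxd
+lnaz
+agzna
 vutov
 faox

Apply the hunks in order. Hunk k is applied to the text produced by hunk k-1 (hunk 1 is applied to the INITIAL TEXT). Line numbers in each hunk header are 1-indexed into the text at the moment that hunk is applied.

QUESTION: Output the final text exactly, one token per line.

Answer: ztcnv
qurni
omh
lrxd
lnaz
agzna
vutov
faox
jze
kyxkw
wbx
odum

Derivation:
Hunk 1: at line 4 remove [delkr,ebe,olk] add [vutov,rym,dstj] -> 12 lines: ztcnv qurni omh iglg yoju vutov rym dstj mgv kyxkw wbx odum
Hunk 2: at line 5 remove [rym,dstj] add [peq] -> 11 lines: ztcnv qurni omh iglg yoju vutov peq mgv kyxkw wbx odum
Hunk 3: at line 5 remove [peq,mgv] add [faox,jze] -> 11 lines: ztcnv qurni omh iglg yoju vutov faox jze kyxkw wbx odum
Hunk 4: at line 2 remove [iglg,yoju] add [lrxd,lnaz,agzna] -> 12 lines: ztcnv qurni omh lrxd lnaz agzna vutov faox jze kyxkw wbx odum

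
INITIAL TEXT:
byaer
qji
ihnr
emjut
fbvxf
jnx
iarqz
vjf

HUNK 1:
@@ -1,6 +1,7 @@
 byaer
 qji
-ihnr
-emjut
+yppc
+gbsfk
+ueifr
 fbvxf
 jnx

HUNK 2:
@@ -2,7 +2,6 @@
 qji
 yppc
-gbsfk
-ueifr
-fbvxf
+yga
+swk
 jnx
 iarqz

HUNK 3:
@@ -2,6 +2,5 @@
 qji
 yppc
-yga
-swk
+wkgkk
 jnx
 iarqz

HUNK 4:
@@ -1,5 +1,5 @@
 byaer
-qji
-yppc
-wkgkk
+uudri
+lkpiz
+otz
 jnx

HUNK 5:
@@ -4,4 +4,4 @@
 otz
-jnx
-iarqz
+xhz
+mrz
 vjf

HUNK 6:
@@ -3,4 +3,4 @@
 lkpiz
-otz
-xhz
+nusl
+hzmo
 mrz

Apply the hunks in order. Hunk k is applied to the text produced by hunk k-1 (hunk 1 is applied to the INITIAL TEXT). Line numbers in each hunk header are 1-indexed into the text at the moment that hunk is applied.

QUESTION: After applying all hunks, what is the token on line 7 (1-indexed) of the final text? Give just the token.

Hunk 1: at line 1 remove [ihnr,emjut] add [yppc,gbsfk,ueifr] -> 9 lines: byaer qji yppc gbsfk ueifr fbvxf jnx iarqz vjf
Hunk 2: at line 2 remove [gbsfk,ueifr,fbvxf] add [yga,swk] -> 8 lines: byaer qji yppc yga swk jnx iarqz vjf
Hunk 3: at line 2 remove [yga,swk] add [wkgkk] -> 7 lines: byaer qji yppc wkgkk jnx iarqz vjf
Hunk 4: at line 1 remove [qji,yppc,wkgkk] add [uudri,lkpiz,otz] -> 7 lines: byaer uudri lkpiz otz jnx iarqz vjf
Hunk 5: at line 4 remove [jnx,iarqz] add [xhz,mrz] -> 7 lines: byaer uudri lkpiz otz xhz mrz vjf
Hunk 6: at line 3 remove [otz,xhz] add [nusl,hzmo] -> 7 lines: byaer uudri lkpiz nusl hzmo mrz vjf
Final line 7: vjf

Answer: vjf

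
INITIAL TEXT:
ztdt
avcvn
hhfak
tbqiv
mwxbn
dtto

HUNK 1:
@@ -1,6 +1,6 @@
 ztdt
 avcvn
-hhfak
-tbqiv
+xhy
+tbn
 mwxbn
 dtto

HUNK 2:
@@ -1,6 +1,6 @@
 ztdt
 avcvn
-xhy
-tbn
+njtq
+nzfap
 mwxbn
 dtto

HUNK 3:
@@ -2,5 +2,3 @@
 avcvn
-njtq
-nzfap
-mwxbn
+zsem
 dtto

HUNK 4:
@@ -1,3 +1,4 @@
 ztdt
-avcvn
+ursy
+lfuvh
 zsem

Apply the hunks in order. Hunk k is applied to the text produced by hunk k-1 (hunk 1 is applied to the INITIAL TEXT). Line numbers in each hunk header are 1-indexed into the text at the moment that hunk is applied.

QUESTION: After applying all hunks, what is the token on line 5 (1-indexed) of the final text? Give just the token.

Hunk 1: at line 1 remove [hhfak,tbqiv] add [xhy,tbn] -> 6 lines: ztdt avcvn xhy tbn mwxbn dtto
Hunk 2: at line 1 remove [xhy,tbn] add [njtq,nzfap] -> 6 lines: ztdt avcvn njtq nzfap mwxbn dtto
Hunk 3: at line 2 remove [njtq,nzfap,mwxbn] add [zsem] -> 4 lines: ztdt avcvn zsem dtto
Hunk 4: at line 1 remove [avcvn] add [ursy,lfuvh] -> 5 lines: ztdt ursy lfuvh zsem dtto
Final line 5: dtto

Answer: dtto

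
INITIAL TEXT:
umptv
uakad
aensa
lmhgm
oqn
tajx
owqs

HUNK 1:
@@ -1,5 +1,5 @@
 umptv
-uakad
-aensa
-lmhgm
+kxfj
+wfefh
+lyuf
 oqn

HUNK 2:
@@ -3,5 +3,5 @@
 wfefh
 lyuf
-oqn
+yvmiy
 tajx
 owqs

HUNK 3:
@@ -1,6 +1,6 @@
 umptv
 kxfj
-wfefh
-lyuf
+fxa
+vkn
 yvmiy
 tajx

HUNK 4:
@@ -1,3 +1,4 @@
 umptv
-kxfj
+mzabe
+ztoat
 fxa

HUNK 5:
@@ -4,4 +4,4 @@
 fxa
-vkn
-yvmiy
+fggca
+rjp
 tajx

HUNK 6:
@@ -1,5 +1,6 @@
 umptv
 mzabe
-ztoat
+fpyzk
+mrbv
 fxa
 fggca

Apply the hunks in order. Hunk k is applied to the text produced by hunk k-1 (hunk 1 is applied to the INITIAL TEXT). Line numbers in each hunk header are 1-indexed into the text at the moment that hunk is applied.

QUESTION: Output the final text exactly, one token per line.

Answer: umptv
mzabe
fpyzk
mrbv
fxa
fggca
rjp
tajx
owqs

Derivation:
Hunk 1: at line 1 remove [uakad,aensa,lmhgm] add [kxfj,wfefh,lyuf] -> 7 lines: umptv kxfj wfefh lyuf oqn tajx owqs
Hunk 2: at line 3 remove [oqn] add [yvmiy] -> 7 lines: umptv kxfj wfefh lyuf yvmiy tajx owqs
Hunk 3: at line 1 remove [wfefh,lyuf] add [fxa,vkn] -> 7 lines: umptv kxfj fxa vkn yvmiy tajx owqs
Hunk 4: at line 1 remove [kxfj] add [mzabe,ztoat] -> 8 lines: umptv mzabe ztoat fxa vkn yvmiy tajx owqs
Hunk 5: at line 4 remove [vkn,yvmiy] add [fggca,rjp] -> 8 lines: umptv mzabe ztoat fxa fggca rjp tajx owqs
Hunk 6: at line 1 remove [ztoat] add [fpyzk,mrbv] -> 9 lines: umptv mzabe fpyzk mrbv fxa fggca rjp tajx owqs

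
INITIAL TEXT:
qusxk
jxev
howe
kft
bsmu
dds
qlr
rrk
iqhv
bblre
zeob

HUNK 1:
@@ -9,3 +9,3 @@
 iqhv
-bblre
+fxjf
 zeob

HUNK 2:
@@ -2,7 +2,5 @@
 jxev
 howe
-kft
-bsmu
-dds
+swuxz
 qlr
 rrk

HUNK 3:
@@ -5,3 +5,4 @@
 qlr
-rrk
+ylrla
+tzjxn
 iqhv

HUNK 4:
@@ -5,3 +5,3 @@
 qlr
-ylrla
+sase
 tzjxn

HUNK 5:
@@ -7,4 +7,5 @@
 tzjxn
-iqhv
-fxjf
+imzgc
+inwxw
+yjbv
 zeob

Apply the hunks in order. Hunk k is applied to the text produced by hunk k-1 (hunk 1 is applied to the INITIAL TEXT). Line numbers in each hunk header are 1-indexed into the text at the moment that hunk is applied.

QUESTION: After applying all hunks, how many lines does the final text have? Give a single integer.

Hunk 1: at line 9 remove [bblre] add [fxjf] -> 11 lines: qusxk jxev howe kft bsmu dds qlr rrk iqhv fxjf zeob
Hunk 2: at line 2 remove [kft,bsmu,dds] add [swuxz] -> 9 lines: qusxk jxev howe swuxz qlr rrk iqhv fxjf zeob
Hunk 3: at line 5 remove [rrk] add [ylrla,tzjxn] -> 10 lines: qusxk jxev howe swuxz qlr ylrla tzjxn iqhv fxjf zeob
Hunk 4: at line 5 remove [ylrla] add [sase] -> 10 lines: qusxk jxev howe swuxz qlr sase tzjxn iqhv fxjf zeob
Hunk 5: at line 7 remove [iqhv,fxjf] add [imzgc,inwxw,yjbv] -> 11 lines: qusxk jxev howe swuxz qlr sase tzjxn imzgc inwxw yjbv zeob
Final line count: 11

Answer: 11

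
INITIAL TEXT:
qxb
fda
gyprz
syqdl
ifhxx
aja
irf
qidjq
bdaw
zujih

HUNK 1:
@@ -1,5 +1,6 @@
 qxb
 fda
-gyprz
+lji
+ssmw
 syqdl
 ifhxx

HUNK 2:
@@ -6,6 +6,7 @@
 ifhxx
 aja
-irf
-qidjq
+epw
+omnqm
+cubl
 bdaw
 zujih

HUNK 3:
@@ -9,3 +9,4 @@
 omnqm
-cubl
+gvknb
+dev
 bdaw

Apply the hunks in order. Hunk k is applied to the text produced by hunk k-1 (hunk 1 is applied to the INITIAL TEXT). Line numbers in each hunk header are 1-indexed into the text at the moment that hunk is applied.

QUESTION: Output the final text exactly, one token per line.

Answer: qxb
fda
lji
ssmw
syqdl
ifhxx
aja
epw
omnqm
gvknb
dev
bdaw
zujih

Derivation:
Hunk 1: at line 1 remove [gyprz] add [lji,ssmw] -> 11 lines: qxb fda lji ssmw syqdl ifhxx aja irf qidjq bdaw zujih
Hunk 2: at line 6 remove [irf,qidjq] add [epw,omnqm,cubl] -> 12 lines: qxb fda lji ssmw syqdl ifhxx aja epw omnqm cubl bdaw zujih
Hunk 3: at line 9 remove [cubl] add [gvknb,dev] -> 13 lines: qxb fda lji ssmw syqdl ifhxx aja epw omnqm gvknb dev bdaw zujih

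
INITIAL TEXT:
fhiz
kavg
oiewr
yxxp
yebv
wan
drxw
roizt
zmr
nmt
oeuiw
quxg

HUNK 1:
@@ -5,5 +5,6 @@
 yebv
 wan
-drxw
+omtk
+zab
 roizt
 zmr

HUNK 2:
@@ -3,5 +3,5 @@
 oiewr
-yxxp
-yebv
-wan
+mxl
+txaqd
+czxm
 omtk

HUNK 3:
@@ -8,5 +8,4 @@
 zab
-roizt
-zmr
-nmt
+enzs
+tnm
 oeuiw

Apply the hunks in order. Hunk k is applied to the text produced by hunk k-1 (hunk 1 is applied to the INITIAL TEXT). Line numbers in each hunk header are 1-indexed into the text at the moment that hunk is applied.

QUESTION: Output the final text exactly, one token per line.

Answer: fhiz
kavg
oiewr
mxl
txaqd
czxm
omtk
zab
enzs
tnm
oeuiw
quxg

Derivation:
Hunk 1: at line 5 remove [drxw] add [omtk,zab] -> 13 lines: fhiz kavg oiewr yxxp yebv wan omtk zab roizt zmr nmt oeuiw quxg
Hunk 2: at line 3 remove [yxxp,yebv,wan] add [mxl,txaqd,czxm] -> 13 lines: fhiz kavg oiewr mxl txaqd czxm omtk zab roizt zmr nmt oeuiw quxg
Hunk 3: at line 8 remove [roizt,zmr,nmt] add [enzs,tnm] -> 12 lines: fhiz kavg oiewr mxl txaqd czxm omtk zab enzs tnm oeuiw quxg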